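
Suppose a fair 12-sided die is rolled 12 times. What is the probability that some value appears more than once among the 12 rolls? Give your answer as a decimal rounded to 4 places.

0.9999

P(all 12 different) = 12/12 · 11/12 · ··· · 1/12 ≈ 0.0001.
P(at least two equal) = 1 − 0.0001 = 0.9999.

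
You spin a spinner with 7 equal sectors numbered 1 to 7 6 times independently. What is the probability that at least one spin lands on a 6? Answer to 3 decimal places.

P(no spin lands on a 6) = (6/7)^6 ≈ 0.397.
P(at least one) = 1 − 0.397 = 0.603.

0.603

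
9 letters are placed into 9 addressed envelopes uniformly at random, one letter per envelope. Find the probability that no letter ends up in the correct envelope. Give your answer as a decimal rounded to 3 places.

0.368

This is the derangement probability: permutations of 9 with no fixed point.
D(9) = 9! · (1 − 1/1! + 1/2! − ··· + (−1)^9/9!) = 133496.
P = 133496/362880 = 16687/45360 ≈ 0.368.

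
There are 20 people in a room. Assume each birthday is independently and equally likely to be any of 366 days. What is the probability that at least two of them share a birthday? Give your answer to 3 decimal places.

0.411

It's easier to compute the probability that all 20 are distinct.
P(all distinct) = 366/366 · 365/366 · ··· · 347/366 ≈ 0.589.
So the probability of at least one match is 1 − 0.589 = 0.411.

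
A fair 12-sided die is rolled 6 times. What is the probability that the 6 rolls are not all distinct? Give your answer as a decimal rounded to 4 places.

0.7772

P(all 6 different) = 12/12 · 11/12 · ··· · 7/12 ≈ 0.2228.
P(at least two equal) = 1 − 0.2228 = 0.7772.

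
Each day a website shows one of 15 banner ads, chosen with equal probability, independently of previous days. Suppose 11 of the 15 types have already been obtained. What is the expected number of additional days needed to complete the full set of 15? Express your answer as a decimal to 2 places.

31.25

Starting from 11 distinct types, each trial gives a new one with probability (15−i)/15 when i types are held, so the wait for the next new type is 15/(15−i).
E = 15/4 + 15/3 + 15/2 + 15/1 = 125/4 ≈ 31.25.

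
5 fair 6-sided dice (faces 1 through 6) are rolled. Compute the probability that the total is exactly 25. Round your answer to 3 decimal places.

0.016

There are 6^5 = 7776 equally likely outcomes.
The number of ordered 5-tuples from {1,…,6} summing to 25 is 126.
P(sum = 25) = 126/7776 = 7/432 ≈ 0.016.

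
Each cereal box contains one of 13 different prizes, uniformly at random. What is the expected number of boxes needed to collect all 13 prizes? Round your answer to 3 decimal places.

41.342

After i distinct types are collected, each trial gives a new one with probability (13−i)/13, so the expected wait for the next new type is 13/(13−i).
E = 13/13 + 13/12 + 13/11 + 13/10 + 13/9 + 13/8 + 13/7 + 13/6 + 13/5 + 13/4 + 13/3 + 13/2 + 13/1 = 1145993/27720 ≈ 41.342.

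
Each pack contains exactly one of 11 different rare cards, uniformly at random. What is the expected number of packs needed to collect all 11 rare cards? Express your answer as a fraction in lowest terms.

After i distinct types are collected, each trial gives a new one with probability (11−i)/11, so the expected wait for the next new type is 11/(11−i).
E = 11/11 + 11/10 + 11/9 + 11/8 + 11/7 + 11/6 + 11/5 + 11/4 + 11/3 + 11/2 + 11/1 = 83711/2520.

83711/2520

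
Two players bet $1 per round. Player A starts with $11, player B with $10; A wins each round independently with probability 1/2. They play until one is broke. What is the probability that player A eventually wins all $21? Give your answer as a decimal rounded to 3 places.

With a fair step, P(i) = ½P(i−1) + ½P(i+1) with P(0)=0, P(21)=1 has the linear solution P(i) = i/21.
P(11) = 11/21 ≈ 0.524.

0.524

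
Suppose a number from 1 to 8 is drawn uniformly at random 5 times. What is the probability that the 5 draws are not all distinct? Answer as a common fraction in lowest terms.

P(all 5 different) = 8/8 · 7/8 · ··· · 4/8 = 105/512.
P(at least two equal) = 1 − 105/512 = 407/512.

407/512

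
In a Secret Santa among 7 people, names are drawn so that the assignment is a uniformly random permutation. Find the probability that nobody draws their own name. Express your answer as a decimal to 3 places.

0.368

This is the derangement probability: permutations of 7 with no fixed point.
D(7) = 7! · (1 − 1/1! + 1/2! − ··· + (−1)^7/7!) = 1854.
P = 1854/5040 = 103/280 ≈ 0.368.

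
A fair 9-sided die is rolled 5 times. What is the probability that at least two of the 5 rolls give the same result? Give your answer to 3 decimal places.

P(all 5 different) = 9/9 · 8/9 · ··· · 5/9 ≈ 0.256.
P(at least two equal) = 1 − 0.256 = 0.744.

0.744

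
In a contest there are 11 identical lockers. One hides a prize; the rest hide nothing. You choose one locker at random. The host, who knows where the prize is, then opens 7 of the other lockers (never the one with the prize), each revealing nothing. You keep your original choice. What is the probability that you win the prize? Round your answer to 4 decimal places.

The host can always open 7 empty lockers regardless of your choice, so the reveals give no information about your original locker.
P(win by staying) = 1/11 ≈ 0.0909.

0.0909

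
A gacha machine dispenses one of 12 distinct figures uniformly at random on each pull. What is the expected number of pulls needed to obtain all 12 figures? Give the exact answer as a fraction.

86021/2310

After i distinct types are collected, each trial gives a new one with probability (12−i)/12, so the expected wait for the next new type is 12/(12−i).
E = 12/12 + 12/11 + 12/10 + 12/9 + 12/8 + 12/7 + 12/6 + 12/5 + 12/4 + 12/3 + 12/2 + 12/1 = 86021/2310.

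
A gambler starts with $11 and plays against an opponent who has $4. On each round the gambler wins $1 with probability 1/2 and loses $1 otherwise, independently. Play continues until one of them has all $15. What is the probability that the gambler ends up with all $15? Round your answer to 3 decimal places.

With a fair step, P(i) = ½P(i−1) + ½P(i+1) with P(0)=0, P(15)=1 has the linear solution P(i) = i/15.
P(11) = 11/15 ≈ 0.733.

0.733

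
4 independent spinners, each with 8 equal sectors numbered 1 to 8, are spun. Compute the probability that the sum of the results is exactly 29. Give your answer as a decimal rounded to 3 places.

0.005

There are 8^4 = 4096 equally likely outcomes.
The number of ordered 4-tuples from {1,…,8} summing to 29 is 20.
P(sum = 29) = 20/4096 = 5/1024 ≈ 0.005.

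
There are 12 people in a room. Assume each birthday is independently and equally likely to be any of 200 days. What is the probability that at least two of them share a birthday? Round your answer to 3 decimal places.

0.286

It's easier to compute the probability that all 12 are distinct.
P(all distinct) = 200/200 · 199/200 · ··· · 189/200 ≈ 0.714.
So the probability of at least one match is 1 − 0.714 = 0.286.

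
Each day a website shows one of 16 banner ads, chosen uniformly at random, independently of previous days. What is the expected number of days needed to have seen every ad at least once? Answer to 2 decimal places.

54.09

After i distinct types are collected, each trial gives a new one with probability (16−i)/16, so the expected wait for the next new type is 16/(16−i).
E = 16/16 + 16/15 + 16/14 + 16/13 + 16/12 + 16/11 + 16/10 + 16/9 + 16/8 + 16/7 + 16/6 + 16/5 + 16/4 + 16/3 + 16/2 + 16/1 = 2436559/45045 ≈ 54.09.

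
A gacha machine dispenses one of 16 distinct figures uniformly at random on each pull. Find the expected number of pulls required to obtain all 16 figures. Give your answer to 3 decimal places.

54.092

After i distinct types are collected, each trial gives a new one with probability (16−i)/16, so the expected wait for the next new type is 16/(16−i).
E = 16/16 + 16/15 + 16/14 + 16/13 + 16/12 + 16/11 + 16/10 + 16/9 + 16/8 + 16/7 + 16/6 + 16/5 + 16/4 + 16/3 + 16/2 + 16/1 = 2436559/45045 ≈ 54.092.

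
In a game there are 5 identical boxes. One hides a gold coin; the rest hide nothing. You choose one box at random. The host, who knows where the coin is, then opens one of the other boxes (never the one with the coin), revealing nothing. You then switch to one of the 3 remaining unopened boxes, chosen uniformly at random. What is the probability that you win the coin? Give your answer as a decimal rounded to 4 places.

0.2667

Your original box holds the coin with probability 1/5, so the other 4 collectively hold it with probability 4/5.
The host can always find an empty box to open, so this doesn't change that 4/5; it is now spread over the 3 remaining unopened boxes.
P(win by switching) = (4/5) · (1/3) = 4/15 ≈ 0.2667.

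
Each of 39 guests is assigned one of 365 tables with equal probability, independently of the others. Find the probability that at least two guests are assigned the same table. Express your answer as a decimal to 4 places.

It's easier to compute the probability that all 39 are distinct.
P(all distinct) = 365/365 · 364/365 · ··· · 327/365 ≈ 0.1218.
So the probability of at least one match is 1 − 0.1218 = 0.8782.

0.8782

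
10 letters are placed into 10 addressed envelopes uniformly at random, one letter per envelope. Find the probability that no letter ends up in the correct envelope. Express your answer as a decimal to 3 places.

0.368

This is the derangement probability: permutations of 10 with no fixed point.
D(10) = 10! · (1 − 1/1! + 1/2! − ··· + (−1)^10/10!) = 1334961.
P = 1334961/3628800 = 16481/44800 ≈ 0.368.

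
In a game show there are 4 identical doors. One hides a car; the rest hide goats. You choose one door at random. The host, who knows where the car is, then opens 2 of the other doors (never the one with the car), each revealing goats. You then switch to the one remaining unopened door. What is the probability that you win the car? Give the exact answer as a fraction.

3/4

Your original door holds the car with probability 1/4, so the other 3 collectively hold it with probability 3/4.
The host can always find 2 empty doors to open, so the reveals don't change that 3/4; it is now spread over the 1 remaining unopened door.
P(win by switching) = (3/4) · (1/1) = 3/4.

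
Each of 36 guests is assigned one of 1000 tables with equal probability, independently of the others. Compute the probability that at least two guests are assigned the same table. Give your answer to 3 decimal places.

0.471

It's easier to compute the probability that all 36 are distinct.
P(all distinct) = 1000/1000 · 999/1000 · ··· · 965/1000 ≈ 0.529.
So the probability of at least one match is 1 − 0.529 = 0.471.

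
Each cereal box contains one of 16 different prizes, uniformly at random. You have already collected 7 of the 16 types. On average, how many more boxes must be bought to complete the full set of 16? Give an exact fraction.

14258/315

Starting from 7 distinct types, each trial gives a new one with probability (16−i)/16 when i types are held, so the wait for the next new type is 16/(16−i).
E = 16/9 + 16/8 + 16/7 + 16/6 + 16/5 + 16/4 + 16/3 + 16/2 + 16/1 = 14258/315.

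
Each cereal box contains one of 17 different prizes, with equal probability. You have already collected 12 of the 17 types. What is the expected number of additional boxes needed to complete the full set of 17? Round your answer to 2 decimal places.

Starting from 12 distinct types, each trial gives a new one with probability (17−i)/17 when i types are held, so the wait for the next new type is 17/(17−i).
E = 17/5 + 17/4 + 17/3 + 17/2 + 17/1 = 2329/60 ≈ 38.82.

38.82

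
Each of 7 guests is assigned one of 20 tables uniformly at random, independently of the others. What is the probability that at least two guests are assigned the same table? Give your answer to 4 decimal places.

0.6948

It's easier to compute the probability that all 7 are distinct.
P(all distinct) = 20/20 · 19/20 · ··· · 14/20 ≈ 0.3052.
So the probability of at least one match is 1 − 0.3052 = 0.6948.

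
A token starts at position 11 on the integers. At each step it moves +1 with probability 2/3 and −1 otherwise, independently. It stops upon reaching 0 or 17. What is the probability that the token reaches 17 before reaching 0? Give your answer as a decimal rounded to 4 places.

0.9995

Let r = q/p = (1/3)/(2/3) = 1/2. The recurrence P(i) = p·P(i+1) + q·P(i−1) with P(0)=0, P(17)=1 gives P(i) = (1 − r^i)/(1 − r^17).
P(11) = (1 − (1/2)^11) / (1 − (1/2)^17) = 131008/131071 ≈ 0.9995.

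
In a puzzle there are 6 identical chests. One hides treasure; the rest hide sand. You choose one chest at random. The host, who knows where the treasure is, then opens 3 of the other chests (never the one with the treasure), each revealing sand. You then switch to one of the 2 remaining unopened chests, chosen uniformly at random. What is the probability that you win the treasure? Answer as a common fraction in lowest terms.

5/12

Your original chest holds the treasure with probability 1/6, so the other 5 collectively hold it with probability 5/6.
The host can always find 3 empty chests to open, so the reveals don't change that 5/6; it is now spread over the 2 remaining unopened chests.
P(win by switching) = (5/6) · (1/2) = 5/12.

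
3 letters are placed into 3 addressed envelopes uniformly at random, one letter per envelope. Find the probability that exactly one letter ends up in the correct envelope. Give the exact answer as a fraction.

1/2

Choose which one is fixed: C(3,1) = 3 ways.
The remaining 2 must have no fixed point: D(2) = 1.
P = 3·1/6 = 1/2.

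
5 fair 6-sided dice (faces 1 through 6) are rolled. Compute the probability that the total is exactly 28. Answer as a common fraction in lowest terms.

5/2592

There are 6^5 = 7776 equally likely outcomes.
The number of ordered 5-tuples from {1,…,6} summing to 28 is 15.
P(sum = 28) = 15/7776 = 5/2592.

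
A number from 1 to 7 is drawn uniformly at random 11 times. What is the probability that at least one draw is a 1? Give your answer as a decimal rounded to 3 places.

0.817

P(no draw is a 1) = (6/7)^11 ≈ 0.183.
P(at least one) = 1 − 0.183 = 0.817.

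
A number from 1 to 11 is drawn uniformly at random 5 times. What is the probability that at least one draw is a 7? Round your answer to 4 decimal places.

0.3791

P(no draw is a 7) = (10/11)^5 ≈ 0.6209.
P(at least one) = 1 − 0.6209 = 0.3791.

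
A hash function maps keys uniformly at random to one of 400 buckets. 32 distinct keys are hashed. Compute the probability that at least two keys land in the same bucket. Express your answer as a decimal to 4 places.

0.7203

It's easier to compute the probability that all 32 are distinct.
P(all distinct) = 400/400 · 399/400 · ··· · 369/400 ≈ 0.2797.
So the probability of at least one match is 1 − 0.2797 = 0.7203.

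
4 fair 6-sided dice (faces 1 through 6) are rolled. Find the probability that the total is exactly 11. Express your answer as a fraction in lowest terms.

There are 6^4 = 1296 equally likely outcomes.
The number of ordered 4-tuples from {1,…,6} summing to 11 is 104.
P(sum = 11) = 104/1296 = 13/162.

13/162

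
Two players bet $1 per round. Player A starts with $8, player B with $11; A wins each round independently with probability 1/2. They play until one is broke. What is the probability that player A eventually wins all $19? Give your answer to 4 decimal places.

0.4211

With a fair step, P(i) = ½P(i−1) + ½P(i+1) with P(0)=0, P(19)=1 has the linear solution P(i) = i/19.
P(8) = 8/19 ≈ 0.4211.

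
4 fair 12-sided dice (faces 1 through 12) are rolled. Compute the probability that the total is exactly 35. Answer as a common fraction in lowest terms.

There are 12^4 = 20736 equally likely outcomes.
The number of ordered 4-tuples from {1,…,12} summing to 35 is 544.
P(sum = 35) = 544/20736 = 17/648.

17/648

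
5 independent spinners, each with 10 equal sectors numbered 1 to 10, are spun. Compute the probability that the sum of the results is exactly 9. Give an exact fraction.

There are 10^5 = 100000 equally likely outcomes.
The number of ordered 5-tuples from {1,…,10} summing to 9 is 70.
P(sum = 9) = 70/100000 = 7/10000.

7/10000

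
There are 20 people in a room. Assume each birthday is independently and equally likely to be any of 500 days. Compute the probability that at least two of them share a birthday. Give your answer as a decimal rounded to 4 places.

0.3196

It's easier to compute the probability that all 20 are distinct.
P(all distinct) = 500/500 · 499/500 · ··· · 481/500 ≈ 0.6804.
So the probability of at least one match is 1 − 0.6804 = 0.3196.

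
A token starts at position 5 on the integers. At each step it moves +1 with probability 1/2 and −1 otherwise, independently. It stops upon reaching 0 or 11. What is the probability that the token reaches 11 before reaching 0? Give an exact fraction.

With a fair step, P(i) = ½P(i−1) + ½P(i+1) with P(0)=0, P(11)=1 has the linear solution P(i) = i/11.
P(5) = 5/11.

5/11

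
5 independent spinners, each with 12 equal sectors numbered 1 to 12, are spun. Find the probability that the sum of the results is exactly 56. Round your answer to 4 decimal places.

0.0003

There are 12^5 = 248832 equally likely outcomes.
The number of ordered 5-tuples from {1,…,12} summing to 56 is 70.
P(sum = 56) = 70/248832 = 35/124416 ≈ 0.0003.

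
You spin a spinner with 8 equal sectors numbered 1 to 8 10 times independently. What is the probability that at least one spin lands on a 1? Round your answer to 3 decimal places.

0.737

P(no spin lands on a 1) = (7/8)^10 ≈ 0.263.
P(at least one) = 1 − 0.263 = 0.737.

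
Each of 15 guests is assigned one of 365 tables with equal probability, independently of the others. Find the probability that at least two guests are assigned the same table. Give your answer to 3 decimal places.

0.253

It's easier to compute the probability that all 15 are distinct.
P(all distinct) = 365/365 · 364/365 · ··· · 351/365 ≈ 0.747.
So the probability of at least one match is 1 − 0.747 = 0.253.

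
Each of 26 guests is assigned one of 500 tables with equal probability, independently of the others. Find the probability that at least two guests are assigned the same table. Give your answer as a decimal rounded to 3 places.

0.484

It's easier to compute the probability that all 26 are distinct.
P(all distinct) = 500/500 · 499/500 · ··· · 475/500 ≈ 0.516.
So the probability of at least one match is 1 − 0.516 = 0.484.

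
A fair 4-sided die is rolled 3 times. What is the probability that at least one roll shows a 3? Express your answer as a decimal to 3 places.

P(no roll shows a 3) = (3/4)^3 ≈ 0.422.
P(at least one) = 1 − 0.422 = 0.578.

0.578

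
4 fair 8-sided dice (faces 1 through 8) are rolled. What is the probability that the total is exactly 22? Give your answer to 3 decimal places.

There are 8^4 = 4096 equally likely outcomes.
The number of ordered 4-tuples from {1,…,8} summing to 22 is 246.
P(sum = 22) = 246/4096 = 123/2048 ≈ 0.060.

0.060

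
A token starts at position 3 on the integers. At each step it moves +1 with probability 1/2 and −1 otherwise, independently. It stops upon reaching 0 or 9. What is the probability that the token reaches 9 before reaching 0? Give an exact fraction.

With a fair step, P(i) = ½P(i−1) + ½P(i+1) with P(0)=0, P(9)=1 has the linear solution P(i) = i/9.
P(3) = 3/9 = 1/3.

1/3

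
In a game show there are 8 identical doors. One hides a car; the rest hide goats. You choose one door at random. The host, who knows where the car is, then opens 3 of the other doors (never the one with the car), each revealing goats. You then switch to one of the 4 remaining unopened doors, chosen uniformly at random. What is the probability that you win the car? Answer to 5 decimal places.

0.21875

Your original door holds the car with probability 1/8, so the other 7 collectively hold it with probability 7/8.
The host can always find 3 empty doors to open, so the reveals don't change that 7/8; it is now spread over the 4 remaining unopened doors.
P(win by switching) = (7/8) · (1/4) = 7/32 ≈ 0.21875.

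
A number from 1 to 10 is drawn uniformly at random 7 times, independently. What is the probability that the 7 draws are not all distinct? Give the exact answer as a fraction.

2936/3125

P(all 7 different) = 10/10 · 9/10 · ··· · 4/10 = 189/3125.
P(at least two equal) = 1 − 189/3125 = 2936/3125.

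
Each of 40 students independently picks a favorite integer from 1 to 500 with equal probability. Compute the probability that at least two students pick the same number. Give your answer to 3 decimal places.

0.799

It's easier to compute the probability that all 40 are distinct.
P(all distinct) = 500/500 · 499/500 · ··· · 461/500 ≈ 0.201.
So the probability of at least one match is 1 − 0.201 = 0.799.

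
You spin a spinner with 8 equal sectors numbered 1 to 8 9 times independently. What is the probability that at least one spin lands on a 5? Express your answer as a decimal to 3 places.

0.699

P(no spin lands on a 5) = (7/8)^9 ≈ 0.301.
P(at least one) = 1 − 0.301 = 0.699.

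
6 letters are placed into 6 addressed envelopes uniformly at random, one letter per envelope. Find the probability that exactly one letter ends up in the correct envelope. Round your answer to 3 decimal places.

0.367

Choose which one is fixed: C(6,1) = 6 ways.
The remaining 5 must have no fixed point: D(5) = 44.
P = 6·44/720 = 11/30 ≈ 0.367.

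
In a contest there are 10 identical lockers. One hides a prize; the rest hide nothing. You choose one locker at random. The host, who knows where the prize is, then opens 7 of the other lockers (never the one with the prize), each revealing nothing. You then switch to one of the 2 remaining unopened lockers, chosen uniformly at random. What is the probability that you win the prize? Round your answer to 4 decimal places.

0.4500

Your original locker holds the prize with probability 1/10, so the other 9 collectively hold it with probability 9/10.
The host can always find 7 empty lockers to open, so the reveals don't change that 9/10; it is now spread over the 2 remaining unopened lockers.
P(win by switching) = (9/10) · (1/2) = 9/20 ≈ 0.4500.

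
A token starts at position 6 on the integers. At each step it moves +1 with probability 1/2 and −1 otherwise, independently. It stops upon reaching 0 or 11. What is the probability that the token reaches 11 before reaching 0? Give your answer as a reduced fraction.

With a fair step, P(i) = ½P(i−1) + ½P(i+1) with P(0)=0, P(11)=1 has the linear solution P(i) = i/11.
P(6) = 6/11.

6/11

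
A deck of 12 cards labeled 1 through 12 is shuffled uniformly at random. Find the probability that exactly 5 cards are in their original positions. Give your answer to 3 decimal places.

Choose which 5 of the 12 are fixed: C(12,5) = 792 ways.
The remaining 7 must have no fixed point: D(7) = 1854.
P = 792·1854/479001600 = 103/33600 ≈ 0.003.

0.003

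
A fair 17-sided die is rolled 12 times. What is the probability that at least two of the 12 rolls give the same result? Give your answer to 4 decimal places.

0.9949

P(all 12 different) = 17/17 · 16/17 · ··· · 6/17 ≈ 0.0051.
P(at least two equal) = 1 − 0.0051 = 0.9949.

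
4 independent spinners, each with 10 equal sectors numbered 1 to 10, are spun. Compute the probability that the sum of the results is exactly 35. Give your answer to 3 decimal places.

0.006

There are 10^4 = 10000 equally likely outcomes.
The number of ordered 4-tuples from {1,…,10} summing to 35 is 56.
P(sum = 35) = 56/10000 = 7/1250 ≈ 0.006.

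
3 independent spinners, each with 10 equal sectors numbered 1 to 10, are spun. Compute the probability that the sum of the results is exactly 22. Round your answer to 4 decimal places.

There are 10^3 = 1000 equally likely outcomes.
The number of ordered 3-tuples from {1,…,10} summing to 22 is 45.
P(sum = 22) = 45/1000 = 9/200 ≈ 0.0450.

0.0450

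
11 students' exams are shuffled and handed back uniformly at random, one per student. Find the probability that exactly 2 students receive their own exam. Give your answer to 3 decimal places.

Choose which 2 of the 11 are fixed: C(11,2) = 55 ways.
The remaining 9 must have no fixed point: D(9) = 133496.
P = 55·133496/39916800 = 16687/90720 ≈ 0.184.

0.184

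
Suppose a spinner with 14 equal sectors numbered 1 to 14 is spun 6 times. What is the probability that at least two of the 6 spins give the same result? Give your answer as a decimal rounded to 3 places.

0.713

P(all 6 different) = 14/14 · 13/14 · ··· · 9/14 ≈ 0.287.
P(at least two equal) = 1 − 0.287 = 0.713.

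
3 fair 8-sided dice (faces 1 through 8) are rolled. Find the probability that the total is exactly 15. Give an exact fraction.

There are 8^3 = 512 equally likely outcomes.
The number of ordered 3-tuples from {1,…,8} summing to 15 is 46.
P(sum = 15) = 46/512 = 23/256.

23/256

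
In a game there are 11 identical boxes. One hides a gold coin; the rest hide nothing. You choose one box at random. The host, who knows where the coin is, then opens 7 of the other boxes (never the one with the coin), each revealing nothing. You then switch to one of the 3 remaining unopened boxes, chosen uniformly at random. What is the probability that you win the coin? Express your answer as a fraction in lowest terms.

10/33

Your original box holds the coin with probability 1/11, so the other 10 collectively hold it with probability 10/11.
The host can always find 7 empty boxes to open, so the reveals don't change that 10/11; it is now spread over the 3 remaining unopened boxes.
P(win by switching) = (10/11) · (1/3) = 10/33.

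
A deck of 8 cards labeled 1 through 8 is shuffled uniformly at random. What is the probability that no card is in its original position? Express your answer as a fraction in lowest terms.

This is the derangement probability: permutations of 8 with no fixed point.
D(8) = 8! · (1 − 1/1! + 1/2! − ··· + (−1)^8/8!) = 14833.
P = 14833/40320 = 2119/5760.

2119/5760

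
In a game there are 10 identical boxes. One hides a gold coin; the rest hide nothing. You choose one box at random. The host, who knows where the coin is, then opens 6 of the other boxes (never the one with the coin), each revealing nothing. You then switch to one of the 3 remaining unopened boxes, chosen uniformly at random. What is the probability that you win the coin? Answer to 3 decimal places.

0.300

Your original box holds the coin with probability 1/10, so the other 9 collectively hold it with probability 9/10.
The host can always find 6 empty boxes to open, so the reveals don't change that 9/10; it is now spread over the 3 remaining unopened boxes.
P(win by switching) = (9/10) · (1/3) = 3/10 ≈ 0.300.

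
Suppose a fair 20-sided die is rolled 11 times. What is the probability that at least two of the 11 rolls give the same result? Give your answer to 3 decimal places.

P(all 11 different) = 20/20 · 19/20 · ··· · 10/20 ≈ 0.033.
P(at least two equal) = 1 − 0.033 = 0.967.

0.967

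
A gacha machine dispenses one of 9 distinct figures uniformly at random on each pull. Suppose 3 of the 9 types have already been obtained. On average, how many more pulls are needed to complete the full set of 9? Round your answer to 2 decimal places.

22.05

Starting from 3 distinct types, each trial gives a new one with probability (9−i)/9 when i types are held, so the wait for the next new type is 9/(9−i).
E = 9/6 + 9/5 + 9/4 + 9/3 + 9/2 + 9/1 = 441/20 ≈ 22.05.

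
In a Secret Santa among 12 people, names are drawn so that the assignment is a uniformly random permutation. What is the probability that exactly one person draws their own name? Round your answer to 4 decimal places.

0.3679

Choose which one is fixed: C(12,1) = 12 ways.
The remaining 11 must have no fixed point: D(11) = 14684570.
P = 12·14684570/479001600 = 1468457/3991680 ≈ 0.3679.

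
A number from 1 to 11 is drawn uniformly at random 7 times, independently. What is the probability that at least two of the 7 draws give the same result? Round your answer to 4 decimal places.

0.9147

P(all 7 different) = 11/11 · 10/11 · ··· · 5/11 ≈ 0.0853.
P(at least two equal) = 1 − 0.0853 = 0.9147.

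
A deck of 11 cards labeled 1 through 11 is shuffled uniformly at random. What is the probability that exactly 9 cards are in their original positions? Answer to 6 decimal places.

0.000001

Choose which 9 of the 11 are fixed: C(11,9) = 55 ways.
The remaining 2 must have no fixed point: D(2) = 1.
P = 55·1/39916800 = 1/725760 ≈ 0.000001.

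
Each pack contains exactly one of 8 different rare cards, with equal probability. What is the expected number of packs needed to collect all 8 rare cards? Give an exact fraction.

After i distinct types are collected, each trial gives a new one with probability (8−i)/8, so the expected wait for the next new type is 8/(8−i).
E = 8/8 + 8/7 + 8/6 + 8/5 + 8/4 + 8/3 + 8/2 + 8/1 = 761/35.

761/35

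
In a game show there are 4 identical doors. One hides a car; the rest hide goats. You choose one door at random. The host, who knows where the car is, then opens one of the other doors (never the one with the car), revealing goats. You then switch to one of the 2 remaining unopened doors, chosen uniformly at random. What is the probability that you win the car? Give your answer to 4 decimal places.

Your original door holds the car with probability 1/4, so the other 3 collectively hold it with probability 3/4.
The host can always find an empty door to open, so this doesn't change that 3/4; it is now spread over the 2 remaining unopened doors.
P(win by switching) = (3/4) · (1/2) = 3/8 ≈ 0.3750.

0.3750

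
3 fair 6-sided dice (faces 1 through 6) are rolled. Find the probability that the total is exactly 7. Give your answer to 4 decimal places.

0.0694

There are 6^3 = 216 equally likely outcomes.
The number of ordered 3-tuples from {1,…,6} summing to 7 is 15.
P(sum = 7) = 15/216 = 5/72 ≈ 0.0694.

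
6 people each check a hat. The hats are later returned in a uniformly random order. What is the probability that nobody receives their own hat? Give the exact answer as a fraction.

This is the derangement probability: permutations of 6 with no fixed point.
D(6) = 6! · (1 − 1/1! + 1/2! − ··· + (−1)^6/6!) = 265.
P = 265/720 = 53/144.

53/144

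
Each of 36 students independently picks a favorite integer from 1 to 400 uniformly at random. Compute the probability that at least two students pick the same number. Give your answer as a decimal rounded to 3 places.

It's easier to compute the probability that all 36 are distinct.
P(all distinct) = 400/400 · 399/400 · ··· · 365/400 ≈ 0.197.
So the probability of at least one match is 1 − 0.197 = 0.803.

0.803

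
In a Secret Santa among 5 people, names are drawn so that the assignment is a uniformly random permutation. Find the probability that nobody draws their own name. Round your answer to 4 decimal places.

0.3667

This is the derangement probability: permutations of 5 with no fixed point.
D(5) = 5! · (1 − 1/1! + 1/2! − ··· + (−1)^5/5!) = 44.
P = 44/120 = 11/30 ≈ 0.3667.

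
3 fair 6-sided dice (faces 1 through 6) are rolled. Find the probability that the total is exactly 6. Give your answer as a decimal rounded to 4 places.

0.0463

There are 6^3 = 216 equally likely outcomes.
The number of ordered 3-tuples from {1,…,6} summing to 6 is 10.
P(sum = 6) = 10/216 = 5/108 ≈ 0.0463.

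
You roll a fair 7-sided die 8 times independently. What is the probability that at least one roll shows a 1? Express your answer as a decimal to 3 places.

P(no roll shows a 1) = (6/7)^8 ≈ 0.291.
P(at least one) = 1 − 0.291 = 0.709.

0.709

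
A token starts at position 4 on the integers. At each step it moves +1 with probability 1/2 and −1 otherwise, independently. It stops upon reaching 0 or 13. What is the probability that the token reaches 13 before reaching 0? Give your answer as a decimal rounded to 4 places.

0.3077

With a fair step, P(i) = ½P(i−1) + ½P(i+1) with P(0)=0, P(13)=1 has the linear solution P(i) = i/13.
P(4) = 4/13 ≈ 0.3077.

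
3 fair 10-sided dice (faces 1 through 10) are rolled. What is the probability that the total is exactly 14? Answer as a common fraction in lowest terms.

There are 10^3 = 1000 equally likely outcomes.
The number of ordered 3-tuples from {1,…,10} summing to 14 is 69.
P(sum = 14) = 69/1000.

69/1000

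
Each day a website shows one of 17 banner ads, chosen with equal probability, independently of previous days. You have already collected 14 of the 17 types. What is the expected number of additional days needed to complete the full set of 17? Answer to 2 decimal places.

Starting from 14 distinct types, each trial gives a new one with probability (17−i)/17 when i types are held, so the wait for the next new type is 17/(17−i).
E = 17/3 + 17/2 + 17/1 = 187/6 ≈ 31.17.

31.17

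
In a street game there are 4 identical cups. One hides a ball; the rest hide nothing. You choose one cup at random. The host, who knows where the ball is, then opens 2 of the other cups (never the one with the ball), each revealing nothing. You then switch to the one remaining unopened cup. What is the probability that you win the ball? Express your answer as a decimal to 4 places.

Your original cup holds the ball with probability 1/4, so the other 3 collectively hold it with probability 3/4.
The host can always find 2 empty cups to open, so the reveals don't change that 3/4; it is now spread over the 1 remaining unopened cup.
P(win by switching) = (3/4) · (1/1) = 3/4 ≈ 0.7500.

0.7500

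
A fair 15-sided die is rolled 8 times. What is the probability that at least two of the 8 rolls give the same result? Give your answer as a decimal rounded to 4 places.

P(all 8 different) = 15/15 · 14/15 · ··· · 8/15 ≈ 0.1012.
P(at least two equal) = 1 − 0.1012 = 0.8988.

0.8988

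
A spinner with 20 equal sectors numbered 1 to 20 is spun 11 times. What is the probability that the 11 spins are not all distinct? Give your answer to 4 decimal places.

P(all 11 different) = 20/20 · 19/20 · ··· · 10/20 ≈ 0.0327.
P(at least two equal) = 1 − 0.0327 = 0.9673.

0.9673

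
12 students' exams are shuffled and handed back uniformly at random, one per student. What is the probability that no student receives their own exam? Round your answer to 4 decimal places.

This is the derangement probability: permutations of 12 with no fixed point.
D(12) = 12! · (1 − 1/1! + 1/2! − ··· + (−1)^12/12!) = 176214841.
P = 176214841/479001600 = 16019531/43545600 ≈ 0.3679.

0.3679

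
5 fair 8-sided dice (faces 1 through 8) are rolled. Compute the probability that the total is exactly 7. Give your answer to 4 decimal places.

0.0005

There are 8^5 = 32768 equally likely outcomes.
The number of ordered 5-tuples from {1,…,8} summing to 7 is 15.
P(sum = 7) = 15/32768 ≈ 0.0005.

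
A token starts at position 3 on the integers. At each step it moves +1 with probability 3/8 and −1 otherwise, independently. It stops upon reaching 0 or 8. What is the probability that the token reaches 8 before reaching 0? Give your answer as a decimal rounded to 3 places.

Let r = q/p = (5/8)/(3/8) = 5/3. The recurrence P(i) = p·P(i+1) + q·P(i−1) with P(0)=0, P(8)=1 gives P(i) = (1 − r^i)/(1 − r^8).
P(3) = (1 − (5/3)^3) / (1 − (5/3)^8) = 11907/192032 ≈ 0.062.

0.062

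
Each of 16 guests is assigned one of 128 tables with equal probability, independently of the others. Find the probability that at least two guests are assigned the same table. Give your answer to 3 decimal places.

0.624

It's easier to compute the probability that all 16 are distinct.
P(all distinct) = 128/128 · 127/128 · ··· · 113/128 ≈ 0.376.
So the probability of at least one match is 1 − 0.376 = 0.624.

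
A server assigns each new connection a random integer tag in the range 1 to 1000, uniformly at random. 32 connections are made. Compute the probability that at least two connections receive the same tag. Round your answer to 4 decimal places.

It's easier to compute the probability that all 32 are distinct.
P(all distinct) = 1000/1000 · 999/1000 · ··· · 969/1000 ≈ 0.6057.
So the probability of at least one match is 1 − 0.6057 = 0.3943.

0.3943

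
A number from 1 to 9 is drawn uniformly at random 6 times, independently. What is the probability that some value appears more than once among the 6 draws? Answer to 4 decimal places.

P(all 6 different) = 9/9 · 8/9 · ··· · 4/9 ≈ 0.1138.
P(at least two equal) = 1 − 0.1138 = 0.8862.

0.8862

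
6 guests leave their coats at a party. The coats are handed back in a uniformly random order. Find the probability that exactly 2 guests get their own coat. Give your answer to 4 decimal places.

Choose which 2 of the 6 are fixed: C(6,2) = 15 ways.
The remaining 4 must have no fixed point: D(4) = 9.
P = 15·9/720 = 3/16 ≈ 0.1875.

0.1875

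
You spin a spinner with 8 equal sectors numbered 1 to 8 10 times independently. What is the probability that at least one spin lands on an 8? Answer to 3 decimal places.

P(no spin lands on an 8) = (7/8)^10 ≈ 0.263.
P(at least one) = 1 − 0.263 = 0.737.

0.737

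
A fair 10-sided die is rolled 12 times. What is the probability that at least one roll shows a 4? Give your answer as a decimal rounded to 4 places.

0.7176

P(no roll shows a 4) = (9/10)^12 ≈ 0.2824.
P(at least one) = 1 − 0.2824 = 0.7176.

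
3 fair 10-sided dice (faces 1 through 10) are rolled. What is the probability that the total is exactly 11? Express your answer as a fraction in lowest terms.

There are 10^3 = 1000 equally likely outcomes.
The number of ordered 3-tuples from {1,…,10} summing to 11 is 45.
P(sum = 11) = 45/1000 = 9/200.

9/200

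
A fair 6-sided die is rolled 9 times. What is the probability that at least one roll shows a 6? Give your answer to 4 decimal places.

0.8062

P(no roll shows a 6) = (5/6)^9 ≈ 0.1938.
P(at least one) = 1 − 0.1938 = 0.8062.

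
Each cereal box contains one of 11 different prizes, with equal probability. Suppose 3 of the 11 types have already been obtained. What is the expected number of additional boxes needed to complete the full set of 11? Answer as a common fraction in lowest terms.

8371/280

Starting from 3 distinct types, each trial gives a new one with probability (11−i)/11 when i types are held, so the wait for the next new type is 11/(11−i).
E = 11/8 + 11/7 + 11/6 + 11/5 + 11/4 + 11/3 + 11/2 + 11/1 = 8371/280.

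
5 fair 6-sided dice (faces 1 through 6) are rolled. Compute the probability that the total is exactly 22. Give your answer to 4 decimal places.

0.0540

There are 6^5 = 7776 equally likely outcomes.
The number of ordered 5-tuples from {1,…,6} summing to 22 is 420.
P(sum = 22) = 420/7776 = 35/648 ≈ 0.0540.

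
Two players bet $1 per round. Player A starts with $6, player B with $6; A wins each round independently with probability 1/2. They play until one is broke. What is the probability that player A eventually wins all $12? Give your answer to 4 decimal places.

With a fair step, P(i) = ½P(i−1) + ½P(i+1) with P(0)=0, P(12)=1 has the linear solution P(i) = i/12.
P(6) = 6/12 = 1/2 ≈ 0.5000.

0.5000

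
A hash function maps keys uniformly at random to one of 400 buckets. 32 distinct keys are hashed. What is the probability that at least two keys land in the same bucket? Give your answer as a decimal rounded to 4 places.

0.7203

It's easier to compute the probability that all 32 are distinct.
P(all distinct) = 400/400 · 399/400 · ··· · 369/400 ≈ 0.2797.
So the probability of at least one match is 1 − 0.2797 = 0.7203.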